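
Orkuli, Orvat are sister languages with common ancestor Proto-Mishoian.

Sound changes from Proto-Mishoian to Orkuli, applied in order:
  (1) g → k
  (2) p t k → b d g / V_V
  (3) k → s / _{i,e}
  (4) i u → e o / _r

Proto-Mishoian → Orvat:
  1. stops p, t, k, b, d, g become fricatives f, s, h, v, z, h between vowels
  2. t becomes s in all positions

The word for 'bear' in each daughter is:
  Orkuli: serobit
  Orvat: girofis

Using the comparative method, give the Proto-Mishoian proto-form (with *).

Position 1: Orkuli has s, Orvat has g. Orvat preserves g here (none of its changes turn any other segment into g), so the proto-segment is *g.
Position 5: Orkuli has b, Orvat has f. Taking the neighbouring segments as reconstructed: Orkuli b could go back to *p or *b; Orvat f could go back to *p or *f — the one source consistent with every daughter is *p.
Position 2: Orkuli has e, Orvat has i. Orvat preserves i here (none of its changes turn any other segment into i), so the proto-segment is *i.
Continuing position by position gives *giropit; check it forward:
Orkuli: start from *giropit.
  rule 1 (unconditioned shift): giropit → kiropit
  rule 2 (intervocalic voicing): kiropit → kirobit
  rule 3 (palatalisation): kirobit → sirobit
  rule 4 (pre-rhotic lowering): sirobit → serobit
  ⇒ Orkuli serobit
Orvat: *giropit > girofit > girofis  (by intervocalic lenition, unconditioned shift)
No other proto-form is consistent with every reflex, so the reconstruction is *giropit.

*giropit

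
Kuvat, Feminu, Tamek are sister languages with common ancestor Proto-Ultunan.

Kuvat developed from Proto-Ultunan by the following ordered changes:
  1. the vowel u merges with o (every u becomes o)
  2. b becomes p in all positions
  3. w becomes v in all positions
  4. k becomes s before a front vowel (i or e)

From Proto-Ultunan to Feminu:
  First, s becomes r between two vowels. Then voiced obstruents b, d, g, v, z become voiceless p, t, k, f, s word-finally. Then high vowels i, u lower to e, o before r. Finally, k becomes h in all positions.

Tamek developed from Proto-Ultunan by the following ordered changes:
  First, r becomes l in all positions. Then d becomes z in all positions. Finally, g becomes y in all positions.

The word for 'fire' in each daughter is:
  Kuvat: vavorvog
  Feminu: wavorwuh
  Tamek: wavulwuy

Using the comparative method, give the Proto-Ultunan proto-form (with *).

*wavurwug

Position 7: Kuvat has o, Feminu has u, Tamek has u. Feminu preserves u here (none of its changes turn any other segment into u), so the proto-segment is *u.
Position 8: Kuvat has g, Feminu has h, Tamek has y. Kuvat preserves g here (none of its changes turn any other segment into g), so the proto-segment is *g.
Position 1: Kuvat has v, Feminu has w, Tamek has w. Feminu preserves w here (none of its changes turn any other segment into w), so the proto-segment is *w.
This points to *wavurwug. Verify forward in each daughter:
Kuvat: start from *wavurwug.
  rule 1 (vowel merger): wavurwug → wavorwog
  rule 2: no change — wavorwog
  rule 3 (unconditioned shift): wavorwog → vavorvog
  rule 4: no change — vavorvog
  ⇒ Kuvat vavorvog
Feminu: *wavurwug > wavurwuk > wavorwuk > wavorwuh  (by final devoicing, pre-rhotic lowering, unconditioned shift)
Tamek: *wavurwug > wavulwug > wavulwuy  (by unconditioned shift, unconditioned shift)
No other proto-form is consistent with every reflex, so the reconstruction is *wavurwug.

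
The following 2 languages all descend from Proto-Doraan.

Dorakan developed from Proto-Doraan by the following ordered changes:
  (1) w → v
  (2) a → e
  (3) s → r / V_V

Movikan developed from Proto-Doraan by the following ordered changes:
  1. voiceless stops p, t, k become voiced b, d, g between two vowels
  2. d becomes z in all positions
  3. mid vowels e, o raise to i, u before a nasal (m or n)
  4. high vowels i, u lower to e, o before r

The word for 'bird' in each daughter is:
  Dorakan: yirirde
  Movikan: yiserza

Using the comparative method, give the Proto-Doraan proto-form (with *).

Position 6: Dorakan has d, Movikan has z. Dorakan preserves d here (none of its changes turn any other segment into d), so the proto-segment is *d.
Position 3: Dorakan has r, Movikan has s. Movikan preserves s here (none of its changes turn any other segment into s), so the proto-segment is *s.
Position 7: Dorakan has e, Movikan has a. Movikan preserves a here (none of its changes turn any other segment into a), so the proto-segment is *a.
Continuing position by position gives *yisirda; check it forward:
Dorakan: start from *yisirda.
  rule 1: no change — yisirda
  rule 2 (vowel merger): yisirda → yisirde
  rule 3 (rhotacism): yisirde → yirirde
  ⇒ Dorakan yirirde
Movikan: *yisirda > yisirza > yiserza  (by unconditioned shift, pre-rhotic lowering)
Only *yisirda yields all of Dorakan yirirde, Movikan yiserza.

*yisirda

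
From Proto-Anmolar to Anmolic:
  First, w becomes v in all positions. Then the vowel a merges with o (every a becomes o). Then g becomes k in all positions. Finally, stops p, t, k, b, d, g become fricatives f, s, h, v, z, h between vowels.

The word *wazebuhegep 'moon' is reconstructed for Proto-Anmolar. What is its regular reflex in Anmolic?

vozevuhehep

Anmolic: start from *wazebuhegep.
  rule 1 (unconditioned shift): wazebuhegep → vazebuhegep
  rule 2 (vowel merger): vazebuhegep → vozebuhegep
  rule 3 (unconditioned shift): vozebuhegep → vozebuhekep
  rule 4 (intervocalic lenition): vozebuhekep → vozevuhehep
  ⇒ Anmolic vozevuhehep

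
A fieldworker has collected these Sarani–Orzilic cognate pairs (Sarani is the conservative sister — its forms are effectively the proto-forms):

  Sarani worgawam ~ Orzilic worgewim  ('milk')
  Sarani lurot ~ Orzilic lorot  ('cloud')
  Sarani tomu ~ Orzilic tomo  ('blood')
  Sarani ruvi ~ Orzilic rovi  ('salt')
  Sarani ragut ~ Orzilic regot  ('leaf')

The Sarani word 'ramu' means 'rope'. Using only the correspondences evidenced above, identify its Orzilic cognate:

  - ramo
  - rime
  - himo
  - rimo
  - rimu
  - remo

worgawam ~ worgewim — Sarani a corresponds to Orzilic i after a consonant, before a nasal.
tomu ~ tomo — Sarani u corresponds to Orzilic o word-finally.
Applying these to Sarani 'ramu':
  ramu → rimu   (a→i after a consonant, before a nasal)
  rimu → rimo   (u→o word-finally)
So the Orzilic cognate is 'rimo'.

rimo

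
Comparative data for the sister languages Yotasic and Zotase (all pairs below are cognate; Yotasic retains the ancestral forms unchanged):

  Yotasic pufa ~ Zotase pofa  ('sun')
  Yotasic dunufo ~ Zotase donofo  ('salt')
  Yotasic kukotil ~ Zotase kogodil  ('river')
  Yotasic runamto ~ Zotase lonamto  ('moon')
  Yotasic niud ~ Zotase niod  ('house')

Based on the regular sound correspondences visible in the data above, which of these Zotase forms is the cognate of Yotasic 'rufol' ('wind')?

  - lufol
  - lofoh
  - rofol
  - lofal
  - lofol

lofol

runamto ~ lonamto — Yotasic r corresponds to Zotase l word-initially before a back vowel.
pufa ~ pofa, dunufo ~ donofo — Yotasic u corresponds to Zotase o after a consonant, before a labial obstruent.
Applying these to Yotasic 'rufol':
  rufol → lufol   (r→l word-initially before a back vowel)
  lufol → lofol   (u→o after a consonant, before a labial obstruent)
So the Zotase cognate is 'lofol'.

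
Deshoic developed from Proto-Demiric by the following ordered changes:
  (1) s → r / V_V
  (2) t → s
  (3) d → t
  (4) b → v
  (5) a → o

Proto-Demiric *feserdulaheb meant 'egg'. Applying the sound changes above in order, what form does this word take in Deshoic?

Deshoic: *feserdulaheb > fererdulaheb > ferertulaheb > ferertulahev > ferertulohev  (by rhotacism, unconditioned shift, unconditioned shift, vowel merger)

ferertulohev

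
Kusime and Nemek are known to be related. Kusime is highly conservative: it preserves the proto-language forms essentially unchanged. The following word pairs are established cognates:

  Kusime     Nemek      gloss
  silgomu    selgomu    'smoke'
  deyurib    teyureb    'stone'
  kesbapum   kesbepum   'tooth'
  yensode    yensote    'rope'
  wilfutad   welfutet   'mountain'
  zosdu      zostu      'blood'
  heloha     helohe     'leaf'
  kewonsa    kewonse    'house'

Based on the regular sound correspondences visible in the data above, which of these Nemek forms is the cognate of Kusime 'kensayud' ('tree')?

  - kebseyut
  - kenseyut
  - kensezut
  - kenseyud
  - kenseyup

kenseyut

wilfutad ~ welfutet — Kusime a corresponds to Nemek e after a consonant, before a consonant other than r, m, n, p, b, f, v.
wilfutad ~ welfutet — Kusime d corresponds to Nemek t word-finally.
Applying these to Kusime 'kensayud':
  kensayud → kenseyud   (a→e after a consonant, before a consonant other than r, m, n, p, b, f, v)
  kenseyud → kenseyut   (d→t word-finally)
So the Nemek cognate is 'kenseyut'.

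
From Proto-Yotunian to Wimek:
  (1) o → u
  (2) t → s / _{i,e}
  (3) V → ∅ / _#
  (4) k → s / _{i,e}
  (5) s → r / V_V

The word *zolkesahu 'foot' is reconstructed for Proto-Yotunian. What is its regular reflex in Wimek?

Wimek: *zolkesahu > zulkesahu > zulkesah > zulsesah > zulserah  (by vowel merger, apocope, palatalisation, rhotacism)

zulserah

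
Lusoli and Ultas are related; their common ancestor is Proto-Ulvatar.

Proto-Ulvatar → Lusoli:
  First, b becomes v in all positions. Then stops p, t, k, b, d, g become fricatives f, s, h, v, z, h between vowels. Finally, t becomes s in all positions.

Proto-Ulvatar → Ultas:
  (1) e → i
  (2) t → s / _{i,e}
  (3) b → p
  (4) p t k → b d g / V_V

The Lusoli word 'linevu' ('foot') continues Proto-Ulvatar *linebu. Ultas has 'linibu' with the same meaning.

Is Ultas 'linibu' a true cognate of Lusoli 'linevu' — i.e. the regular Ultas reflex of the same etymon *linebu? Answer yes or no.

Derive the expected Ultas reflex of *linebu:
Ultas: start from *linebu.
  rule 1 (vowel merger): linebu → linibu
  rule 2: no change — linibu
  rule 3 (unconditioned shift): linibu → linipu
  rule 4 (intervocalic voicing): linipu → linibu
  ⇒ Ultas linibu
Ultas 'linibu' matches the regular reflex exactly, so the pair is cognate.

yes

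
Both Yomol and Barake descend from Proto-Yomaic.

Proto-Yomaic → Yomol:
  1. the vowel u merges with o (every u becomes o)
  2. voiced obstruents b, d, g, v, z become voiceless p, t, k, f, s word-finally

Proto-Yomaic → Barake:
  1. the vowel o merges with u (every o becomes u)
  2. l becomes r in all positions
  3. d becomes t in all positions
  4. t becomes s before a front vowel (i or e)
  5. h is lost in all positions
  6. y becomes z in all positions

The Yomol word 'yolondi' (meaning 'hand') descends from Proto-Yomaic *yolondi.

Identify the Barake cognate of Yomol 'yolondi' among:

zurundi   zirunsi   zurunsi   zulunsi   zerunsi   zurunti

Barake: start from *yolondi.
  rule 1 (vowel merger): yolondi → yulundi
  rule 2 (unconditioned shift): yulundi → yurundi
  rule 3 (unconditioned shift): yurundi → yurunti
  rule 4 (palatalisation): yurunti → yurunsi
  rule 5: no change — yurunsi
  rule 6 (unconditioned shift): yurunsi → zurunsi
  ⇒ Barake zurunsi
Among the options, 'zurunsi' alone shows every Barake change applied in order.

zurunsi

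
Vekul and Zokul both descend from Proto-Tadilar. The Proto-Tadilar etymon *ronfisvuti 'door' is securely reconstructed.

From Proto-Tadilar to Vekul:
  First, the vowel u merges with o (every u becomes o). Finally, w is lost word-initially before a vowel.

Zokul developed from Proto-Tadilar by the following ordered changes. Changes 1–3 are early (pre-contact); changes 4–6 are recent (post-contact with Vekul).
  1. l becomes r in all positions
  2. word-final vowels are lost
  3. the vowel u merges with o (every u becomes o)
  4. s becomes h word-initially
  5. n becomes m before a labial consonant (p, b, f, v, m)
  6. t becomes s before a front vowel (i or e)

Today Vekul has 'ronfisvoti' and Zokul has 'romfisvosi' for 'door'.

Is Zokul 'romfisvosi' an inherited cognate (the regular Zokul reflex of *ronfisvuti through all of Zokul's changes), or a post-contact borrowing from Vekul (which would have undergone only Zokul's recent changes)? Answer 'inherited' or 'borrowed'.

If inherited, *ronfisvuti would pass through all of Zokul's changes:
Zokul: start from *ronfisvuti.
  rule 1: no change — ronfisvuti
  rule 2 (apocope): ronfisvuti → ronfisvut
  rule 3 (vowel merger): ronfisvut → ronfisvot
  rule 4: no change — ronfisvot
  rule 5 (nasal place assimilation): ronfisvot → romfisvot
  rule 6: no change — romfisvot
  ⇒ Zokul romfisvot
If borrowed from Vekul 'ronfisvoti' after the early changes, it would undergo only the recent ones:
  rule 4 (debuccalisation): no change (ronfisvoti)
  rule 5 (nasal place assimilation): ronfisvoti → romfisvoti
  rule 6 (palatalisation): romfisvoti → romfisvosi
  ⇒ as a loan: romfisvosi
Zokul 'romfisvosi' matches the loan outcome 'romfisvosi', not the inherited 'romfisvot' — it skipped the early Zokul changes, so it was borrowed from Vekul.

borrowed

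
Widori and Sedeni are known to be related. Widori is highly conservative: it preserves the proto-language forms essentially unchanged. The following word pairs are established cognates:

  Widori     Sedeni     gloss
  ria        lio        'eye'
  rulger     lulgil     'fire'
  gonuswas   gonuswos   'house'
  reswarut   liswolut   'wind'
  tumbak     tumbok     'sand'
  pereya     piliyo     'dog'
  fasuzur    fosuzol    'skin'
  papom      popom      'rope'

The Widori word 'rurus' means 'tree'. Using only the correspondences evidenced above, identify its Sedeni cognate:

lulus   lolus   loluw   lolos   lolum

rulger ~ lulgil — Widori r corresponds to Sedeni l word-initially before a back vowel.
fasuzur ~ fosuzol — Widori u corresponds to Sedeni o after a consonant, before r.
reswarut ~ liswolut — Widori r corresponds to Sedeni l between vowels (before a back vowel).
Applying these to Widori 'rurus':
  rurus → lurus   (r→l word-initially before a back vowel)
  lurus → lorus   (u→o after a consonant, before r)
  lorus → lolus   (r→l between vowels (before a back vowel))
So the Sedeni cognate is 'lolus'.

lolus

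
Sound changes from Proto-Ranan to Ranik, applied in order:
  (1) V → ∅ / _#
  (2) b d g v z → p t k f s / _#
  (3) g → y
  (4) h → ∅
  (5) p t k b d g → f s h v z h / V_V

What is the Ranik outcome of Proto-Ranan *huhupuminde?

uufumint

Ranik: *huhupuminde > huhupumind > huhupumint > uupumint > uufumint  (by apocope, final devoicing, h-loss, intervocalic lenition)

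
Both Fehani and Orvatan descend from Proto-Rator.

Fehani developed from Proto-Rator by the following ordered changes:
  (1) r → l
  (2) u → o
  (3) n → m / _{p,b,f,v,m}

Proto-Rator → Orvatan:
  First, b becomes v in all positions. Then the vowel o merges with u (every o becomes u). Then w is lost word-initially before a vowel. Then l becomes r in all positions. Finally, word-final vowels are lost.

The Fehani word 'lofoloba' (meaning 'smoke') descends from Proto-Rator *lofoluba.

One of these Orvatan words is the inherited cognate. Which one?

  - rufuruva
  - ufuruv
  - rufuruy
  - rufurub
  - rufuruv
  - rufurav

rufuruv

Orvatan: *lofoluba
  lofoluba → lofoluva   [unconditioned shift]
  lofoluva → lufuluva   [vowel merger]
  lufuluva (rule 3 does not apply)
  lufuluva → rufuruva   [unconditioned shift]
  rufuruva → rufuruv   [apocope]
  giving Orvatan rufuruv.
Only 'rufuruv' matches the regular Orvatan development of *lofoluba.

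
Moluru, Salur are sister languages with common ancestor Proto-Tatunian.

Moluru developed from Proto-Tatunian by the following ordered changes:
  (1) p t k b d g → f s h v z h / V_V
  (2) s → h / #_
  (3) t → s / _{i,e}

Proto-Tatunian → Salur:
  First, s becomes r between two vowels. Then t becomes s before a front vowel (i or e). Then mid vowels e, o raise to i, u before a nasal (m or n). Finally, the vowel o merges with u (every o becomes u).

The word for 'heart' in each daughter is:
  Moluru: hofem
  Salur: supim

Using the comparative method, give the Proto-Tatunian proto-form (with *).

Position 1: Moluru has h, Salur has s. Taking the neighbouring segments as reconstructed: Moluru h could go back to *s or *h; Salur s can only go back to *s — the one source consistent with every daughter is *s.
Position 4: Moluru has e, Salur has i. Moluru preserves e here (none of its changes turn any other segment into e), so the proto-segment is *e.
Continuing position by position gives *sopem; check it forward:
Moluru: start from *sopem.
  rule 1 (intervocalic lenition): sopem → sofem
  rule 2 (debuccalisation): sofem → hofem
  rule 3: no change — hofem
  ⇒ Moluru hofem
Salur: *sopem
  sopem (rule 1 does not apply)
  sopem (rule 2 does not apply)
  sopem → sopim   [pre-nasal raising]
  sopim → supim   [vowel merger]
  giving Salur supim.
*sopem is the unique common source.

*sopem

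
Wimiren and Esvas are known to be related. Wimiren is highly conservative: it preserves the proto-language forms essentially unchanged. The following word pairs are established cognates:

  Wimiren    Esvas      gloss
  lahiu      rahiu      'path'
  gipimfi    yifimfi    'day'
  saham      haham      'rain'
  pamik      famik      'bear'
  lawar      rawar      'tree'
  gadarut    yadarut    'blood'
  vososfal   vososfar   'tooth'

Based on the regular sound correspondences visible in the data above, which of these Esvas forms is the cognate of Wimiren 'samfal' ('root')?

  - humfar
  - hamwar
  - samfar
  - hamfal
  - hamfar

hamfar

saham ~ haham — Wimiren s corresponds to Esvas h word-initially before a back vowel.
vososfal ~ vososfar — Wimiren l corresponds to Esvas r word-finally.
Applying these to Wimiren 'samfal':
  samfal → hamfal   (s→h word-initially before a back vowel)
  hamfal → hamfar   (l→r word-finally)
So the Esvas cognate is 'hamfar'.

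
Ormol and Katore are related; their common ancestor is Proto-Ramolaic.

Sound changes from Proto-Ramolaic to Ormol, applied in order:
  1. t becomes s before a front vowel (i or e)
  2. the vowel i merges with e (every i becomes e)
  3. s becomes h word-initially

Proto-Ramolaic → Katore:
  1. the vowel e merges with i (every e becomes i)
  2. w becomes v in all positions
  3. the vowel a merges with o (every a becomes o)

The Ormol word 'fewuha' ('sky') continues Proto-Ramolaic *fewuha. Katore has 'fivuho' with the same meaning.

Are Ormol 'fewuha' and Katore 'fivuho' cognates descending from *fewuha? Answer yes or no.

yes

Derive the expected Katore reflex of *fewuha:
Katore: start from *fewuha.
  rule 1 (vowel merger): fewuha → fiwuha
  rule 2 (unconditioned shift): fiwuha → fivuha
  rule 3 (vowel merger): fivuha → fivuho
  ⇒ Katore fivuho
Katore 'fivuho' matches the regular reflex exactly, so the pair is cognate.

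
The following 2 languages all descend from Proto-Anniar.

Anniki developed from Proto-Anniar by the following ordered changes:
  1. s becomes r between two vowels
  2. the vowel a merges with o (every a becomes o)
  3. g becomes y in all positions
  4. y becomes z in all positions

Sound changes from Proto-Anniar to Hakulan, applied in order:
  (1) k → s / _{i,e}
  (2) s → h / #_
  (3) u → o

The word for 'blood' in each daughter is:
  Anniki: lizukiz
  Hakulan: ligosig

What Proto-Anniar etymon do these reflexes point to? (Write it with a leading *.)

*ligukig

Position 4: Anniki has u, Hakulan has o. Anniki preserves u here (none of its changes turn any other segment into u), so the proto-segment is *u.
Position 7: Anniki has z, Hakulan has g. Hakulan preserves g here (none of its changes turn any other segment into g), so the proto-segment is *g.
Position 5: Anniki has k, Hakulan has s. Anniki preserves k here (none of its changes turn any other segment into k), so the proto-segment is *k.
This points to *ligukig. Verify forward in each daughter:
Anniki: start from *ligukig.
  rule 1: no change — ligukig
  rule 2: no change — ligukig
  rule 3 (unconditioned shift): ligukig → liyukiy
  rule 4 (unconditioned shift): liyukiy → lizukiz
  ⇒ Anniki lizukiz
Hakulan: start from *ligukig.
  rule 1 (palatalisation): ligukig → ligusig
  rule 2: no change — ligusig
  rule 3 (vowel merger): ligusig → ligosig
  ⇒ Hakulan ligosig
*ligukig is the unique common source.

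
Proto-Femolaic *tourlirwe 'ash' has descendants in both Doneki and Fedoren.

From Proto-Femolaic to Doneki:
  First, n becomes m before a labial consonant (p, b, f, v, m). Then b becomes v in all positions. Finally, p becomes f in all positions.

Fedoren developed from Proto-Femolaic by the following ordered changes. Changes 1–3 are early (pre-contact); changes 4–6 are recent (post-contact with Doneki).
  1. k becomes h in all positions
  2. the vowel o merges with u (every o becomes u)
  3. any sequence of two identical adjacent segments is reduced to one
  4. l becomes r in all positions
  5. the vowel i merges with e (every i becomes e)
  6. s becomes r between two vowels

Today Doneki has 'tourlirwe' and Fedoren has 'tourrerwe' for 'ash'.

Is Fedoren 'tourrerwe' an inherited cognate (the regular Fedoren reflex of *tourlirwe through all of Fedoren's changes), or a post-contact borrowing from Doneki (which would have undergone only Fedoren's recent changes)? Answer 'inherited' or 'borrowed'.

borrowed

If inherited, *tourlirwe would pass through all of Fedoren's changes:
Fedoren: start from *tourlirwe.
  rule 1: no change — tourlirwe
  rule 2 (vowel merger): tourlirwe → tuurlirwe
  rule 3 (degemination): tuurlirwe → turlirwe
  rule 4 (unconditioned shift): turlirwe → turrirwe
  rule 5 (vowel merger): turrirwe → turrerwe
  rule 6: no change — turrerwe
  ⇒ Fedoren turrerwe
If borrowed from Doneki 'tourlirwe' after the early changes, it would undergo only the recent ones:
  rule 4 (unconditioned shift): tourlirwe → tourrirwe
  rule 5 (vowel merger): tourrirwe → tourrerwe
  rule 6 (rhotacism): no change (tourrerwe)
  ⇒ as a loan: tourrerwe
Fedoren 'tourrerwe' matches the loan outcome 'tourrerwe', not the inherited 'turrerwe' — it skipped the early Fedoren changes, so it was borrowed from Doneki.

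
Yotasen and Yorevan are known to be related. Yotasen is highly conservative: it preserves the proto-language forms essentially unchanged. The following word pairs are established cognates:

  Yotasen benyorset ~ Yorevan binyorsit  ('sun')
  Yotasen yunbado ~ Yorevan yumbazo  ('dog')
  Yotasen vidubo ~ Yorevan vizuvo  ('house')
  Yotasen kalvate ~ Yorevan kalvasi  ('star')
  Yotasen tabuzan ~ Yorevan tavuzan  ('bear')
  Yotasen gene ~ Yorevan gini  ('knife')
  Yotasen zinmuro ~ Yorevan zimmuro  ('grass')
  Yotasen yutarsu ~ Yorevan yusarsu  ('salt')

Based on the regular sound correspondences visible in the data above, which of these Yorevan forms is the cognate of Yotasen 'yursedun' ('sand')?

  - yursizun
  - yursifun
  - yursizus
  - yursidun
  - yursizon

yursizun

benyorset ~ binyorsit — Yotasen e corresponds to Yorevan i after a consonant, before a consonant other than r, m, n, p, b, f, v.
vidubo ~ vizuvo — Yotasen d corresponds to Yorevan z between vowels (before a back vowel).
Applying these to Yotasen 'yursedun':
  yursedun → yursidun   (e→i after a consonant, before a consonant other than r, m, n, p, b, f, v)
  yursidun → yursizun   (d→z between vowels (before a back vowel))
So the Yorevan cognate is 'yursizun'.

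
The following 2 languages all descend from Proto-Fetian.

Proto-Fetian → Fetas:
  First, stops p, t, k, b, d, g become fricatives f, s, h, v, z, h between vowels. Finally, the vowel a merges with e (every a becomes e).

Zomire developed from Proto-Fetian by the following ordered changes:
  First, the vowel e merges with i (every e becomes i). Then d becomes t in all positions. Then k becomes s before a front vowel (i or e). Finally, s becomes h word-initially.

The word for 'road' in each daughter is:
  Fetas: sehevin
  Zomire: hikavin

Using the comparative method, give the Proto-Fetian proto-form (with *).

*sekavin

Position 4: Fetas has e, Zomire has a. Zomire preserves a here (none of its changes turn any other segment into a), so the proto-segment is *a.
Position 3: Fetas has h, Zomire has k. Zomire preserves k here (none of its changes turn any other segment into k), so the proto-segment is *k.
Position 1: Fetas has s, Zomire has h. Taking the neighbouring segments as reconstructed: Fetas s can only go back to *s; Zomire h could go back to *k or *s or *h — the one source consistent with every daughter is *s.
Continuing position by position gives *sekavin; check it forward:
Fetas: start from *sekavin.
  rule 1 (intervocalic lenition): sekavin → sehavin
  rule 2 (vowel merger): sehavin → sehevin
  ⇒ Fetas sehevin
Zomire: *sekavin
  sekavin → sikavin   [vowel merger]
  sikavin (rule 2 does not apply)
  sikavin (rule 3 does not apply)
  sikavin → hikavin   [debuccalisation]
  giving Zomire hikavin.
No other proto-form is consistent with every reflex, so the reconstruction is *sekavin.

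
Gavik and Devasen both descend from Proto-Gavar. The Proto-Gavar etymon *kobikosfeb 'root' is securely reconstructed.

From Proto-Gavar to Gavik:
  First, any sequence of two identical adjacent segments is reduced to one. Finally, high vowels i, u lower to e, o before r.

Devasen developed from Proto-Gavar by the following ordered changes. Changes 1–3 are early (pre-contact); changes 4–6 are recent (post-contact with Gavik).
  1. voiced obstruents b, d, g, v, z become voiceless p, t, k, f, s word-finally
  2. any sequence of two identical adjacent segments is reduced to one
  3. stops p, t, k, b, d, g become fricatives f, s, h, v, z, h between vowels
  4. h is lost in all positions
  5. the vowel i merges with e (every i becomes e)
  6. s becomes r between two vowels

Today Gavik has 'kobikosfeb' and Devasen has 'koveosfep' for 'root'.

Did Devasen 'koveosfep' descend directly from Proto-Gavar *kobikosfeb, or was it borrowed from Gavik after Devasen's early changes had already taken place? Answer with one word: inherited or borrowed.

If inherited, *kobikosfeb would pass through all of Devasen's changes:
Devasen: *kobikosfeb > kobikosfep > kovihosfep > koviosfep > koveosfep  (by final devoicing, intervocalic lenition, h-loss, vowel merger)
If borrowed from Gavik 'kobikosfeb' after the early changes, it would undergo only the recent ones:
  rule 4 (h-loss): no change (kobikosfeb)
  rule 5 (vowel merger): kobikosfeb → kobekosfeb
  rule 6 (rhotacism): no change (kobekosfeb)
  ⇒ as a loan: kobekosfeb
Devasen 'koveosfep' matches the inherited outcome exactly, so it is an inherited cognate, not a loan.

inherited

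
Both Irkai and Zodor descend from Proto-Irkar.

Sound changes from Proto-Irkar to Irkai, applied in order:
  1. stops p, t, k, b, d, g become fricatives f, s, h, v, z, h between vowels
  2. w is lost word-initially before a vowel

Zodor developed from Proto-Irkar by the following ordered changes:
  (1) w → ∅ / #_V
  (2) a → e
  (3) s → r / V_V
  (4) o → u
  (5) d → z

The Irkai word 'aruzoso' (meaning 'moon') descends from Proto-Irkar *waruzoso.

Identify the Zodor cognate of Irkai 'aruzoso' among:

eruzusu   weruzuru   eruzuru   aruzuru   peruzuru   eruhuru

eruzuru

Zodor: *waruzoso > aruzoso > eruzoso > eruzoro > eruzuru  (by glide loss, vowel merger, rhotacism, vowel merger)
Among the options, 'eruzuru' alone shows every Zodor change applied in order.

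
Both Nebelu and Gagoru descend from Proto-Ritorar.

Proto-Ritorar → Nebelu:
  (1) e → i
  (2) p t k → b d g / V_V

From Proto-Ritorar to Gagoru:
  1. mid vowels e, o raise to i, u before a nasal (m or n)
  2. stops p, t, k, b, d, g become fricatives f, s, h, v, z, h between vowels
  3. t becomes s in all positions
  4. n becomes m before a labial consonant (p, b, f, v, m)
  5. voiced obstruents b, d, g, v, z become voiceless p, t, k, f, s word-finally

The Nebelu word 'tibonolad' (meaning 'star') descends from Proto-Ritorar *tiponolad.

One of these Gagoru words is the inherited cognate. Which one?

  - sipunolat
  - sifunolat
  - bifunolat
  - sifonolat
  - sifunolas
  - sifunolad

sifunolat

Gagoru: *tiponolad > tipunolad > tifunolad > sifunolad > sifunolat  (by pre-nasal raising, intervocalic lenition, unconditioned shift, final devoicing)
The other candidates each miss or misapply at least one Gagoru change.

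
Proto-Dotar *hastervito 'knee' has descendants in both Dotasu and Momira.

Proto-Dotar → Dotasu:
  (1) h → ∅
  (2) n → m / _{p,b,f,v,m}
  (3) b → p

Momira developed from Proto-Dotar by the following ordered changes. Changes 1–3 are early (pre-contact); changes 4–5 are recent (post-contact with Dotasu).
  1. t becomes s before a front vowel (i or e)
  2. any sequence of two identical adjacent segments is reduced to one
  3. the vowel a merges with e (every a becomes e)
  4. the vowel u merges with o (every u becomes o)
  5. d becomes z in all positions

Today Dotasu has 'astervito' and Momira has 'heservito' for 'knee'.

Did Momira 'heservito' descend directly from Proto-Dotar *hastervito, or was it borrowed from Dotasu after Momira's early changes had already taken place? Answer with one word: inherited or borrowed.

If inherited, *hastervito would pass through all of Momira's changes:
Momira: start from *hastervito.
  rule 1 (palatalisation): hastervito → hasservito
  rule 2 (degemination): hasservito → haservito
  rule 3 (vowel merger): haservito → heservito
  rule 4: no change — heservito
  rule 5: no change — heservito
  ⇒ Momira heservito
If borrowed from Dotasu 'astervito' after the early changes, it would undergo only the recent ones:
  rule 4 (vowel merger): no change (astervito)
  rule 5 (unconditioned shift): no change (astervito)
  ⇒ as a loan: astervito
Momira 'heservito' matches the inherited outcome exactly, so it is an inherited cognate, not a loan.

inherited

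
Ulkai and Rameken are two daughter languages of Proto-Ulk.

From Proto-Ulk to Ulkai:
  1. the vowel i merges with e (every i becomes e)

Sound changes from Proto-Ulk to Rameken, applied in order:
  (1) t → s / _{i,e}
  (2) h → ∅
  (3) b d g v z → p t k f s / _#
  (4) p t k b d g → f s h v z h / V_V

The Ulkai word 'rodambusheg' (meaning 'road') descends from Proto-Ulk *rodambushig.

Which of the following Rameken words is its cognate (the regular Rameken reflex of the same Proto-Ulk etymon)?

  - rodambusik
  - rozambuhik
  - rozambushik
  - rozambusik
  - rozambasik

rozambusik

Rameken: start from *rodambushig.
  rule 1: no change — rodambushig
  rule 2 (h-loss): rodambushig → rodambusig
  rule 3 (final devoicing): rodambusig → rodambusik
  rule 4 (intervocalic lenition): rodambusik → rozambusik
  ⇒ Rameken rozambusik
The other candidates each miss or misapply at least one Rameken change.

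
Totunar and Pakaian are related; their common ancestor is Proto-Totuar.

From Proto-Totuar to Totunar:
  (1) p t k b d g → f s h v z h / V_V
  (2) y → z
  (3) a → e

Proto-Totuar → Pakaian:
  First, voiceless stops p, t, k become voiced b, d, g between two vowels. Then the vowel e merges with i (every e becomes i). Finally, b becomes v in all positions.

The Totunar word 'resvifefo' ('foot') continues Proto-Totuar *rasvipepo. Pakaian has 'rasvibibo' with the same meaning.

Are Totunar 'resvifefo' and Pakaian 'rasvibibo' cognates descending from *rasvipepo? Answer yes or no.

Derive the expected Pakaian reflex of *rasvipepo:
Pakaian: *rasvipepo > rasvibebo > rasvibibo > rasvivivo  (by intervocalic voicing, vowel merger, unconditioned shift)
The regular Pakaian reflex would be 'rasvivivo', but the attested form is 'rasvibibo'. The correspondence is irregular, so they are not cognates (the Pakaian form has a different source).

no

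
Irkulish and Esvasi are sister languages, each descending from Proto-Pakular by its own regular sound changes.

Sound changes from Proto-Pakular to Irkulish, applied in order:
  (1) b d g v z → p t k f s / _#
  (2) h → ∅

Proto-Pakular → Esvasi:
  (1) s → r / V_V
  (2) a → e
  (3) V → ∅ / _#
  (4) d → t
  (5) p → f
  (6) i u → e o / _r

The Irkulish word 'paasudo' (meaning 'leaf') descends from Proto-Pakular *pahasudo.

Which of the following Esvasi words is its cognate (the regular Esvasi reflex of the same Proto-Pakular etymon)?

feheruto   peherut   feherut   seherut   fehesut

Esvasi: *pahasudo > paharudo > peherudo > peherud > peherut > feherut  (by rhotacism, vowel merger, apocope, unconditioned shift, unconditioned shift)
Only 'feherut' matches the regular Esvasi development of *pahasudo.

feherut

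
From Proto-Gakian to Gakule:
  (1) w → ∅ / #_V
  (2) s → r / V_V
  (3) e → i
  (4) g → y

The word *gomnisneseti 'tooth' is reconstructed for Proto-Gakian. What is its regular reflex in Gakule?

Gakule: start from *gomnisneseti.
  rule 1: no change — gomnisneseti
  rule 2 (rhotacism): gomnisneseti → gomnisnereti
  rule 3 (vowel merger): gomnisnereti → gomnisniriti
  rule 4 (unconditioned shift): gomnisniriti → yomnisniriti
  ⇒ Gakule yomnisniriti

yomnisniriti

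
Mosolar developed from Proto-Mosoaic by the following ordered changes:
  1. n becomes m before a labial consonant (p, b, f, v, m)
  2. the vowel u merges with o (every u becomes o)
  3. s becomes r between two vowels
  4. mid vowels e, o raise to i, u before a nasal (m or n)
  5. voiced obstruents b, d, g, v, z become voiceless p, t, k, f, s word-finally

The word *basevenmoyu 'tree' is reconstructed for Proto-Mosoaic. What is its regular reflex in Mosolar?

Mosolar: *basevenmoyu > basevemmoyu > basevemmoyo > barevemmoyo > barevimmoyo  (by nasal place assimilation, vowel merger, rhotacism, pre-nasal raising)

barevimmoyo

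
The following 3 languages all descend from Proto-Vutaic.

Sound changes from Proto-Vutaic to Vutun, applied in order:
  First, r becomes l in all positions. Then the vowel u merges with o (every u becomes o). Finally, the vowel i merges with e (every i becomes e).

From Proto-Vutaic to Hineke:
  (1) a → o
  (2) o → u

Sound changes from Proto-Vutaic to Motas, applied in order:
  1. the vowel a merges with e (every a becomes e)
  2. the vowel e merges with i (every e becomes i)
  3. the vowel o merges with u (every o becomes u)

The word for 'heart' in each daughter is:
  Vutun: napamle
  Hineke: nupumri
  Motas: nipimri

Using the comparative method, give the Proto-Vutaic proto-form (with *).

*napamri

Position 2: Vutun has a, Hineke has u, Motas has i. Vutun preserves a here (none of its changes turn any other segment into a), so the proto-segment is *a.
Position 4: Vutun has a, Hineke has u, Motas has i. Vutun preserves a here (none of its changes turn any other segment into a), so the proto-segment is *a.
Position 6: Vutun has l, Hineke has r, Motas has r. Hineke preserves r here (none of its changes turn any other segment into r), so the proto-segment is *r.
This points to *napamri. Verify forward in each daughter:
Vutun: start from *napamri.
  rule 1 (unconditioned shift): napamri → napamli
  rule 2: no change — napamli
  rule 3 (vowel merger): napamli → napamle
  ⇒ Vutun napamle
Hineke: *napamri
  napamri → nopomri   [vowel merger]
  nopomri → nupumri   [vowel merger]
  giving Hineke nupumri.
Motas: *napamri
  napamri → nepemri   [vowel merger]
  nepemri → nipimri   [vowel merger]
  nipimri (rule 3 does not apply)
  giving Motas nipimri.
*napamri is the unique common source.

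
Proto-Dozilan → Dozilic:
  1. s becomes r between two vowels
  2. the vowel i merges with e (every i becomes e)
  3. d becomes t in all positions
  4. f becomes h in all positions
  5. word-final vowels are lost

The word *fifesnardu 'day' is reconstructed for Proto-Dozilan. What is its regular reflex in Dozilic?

hehesnart

Dozilic: *fifesnardu > fefesnardu > fefesnartu > hehesnartu > hehesnart  (by vowel merger, unconditioned shift, unconditioned shift, apocope)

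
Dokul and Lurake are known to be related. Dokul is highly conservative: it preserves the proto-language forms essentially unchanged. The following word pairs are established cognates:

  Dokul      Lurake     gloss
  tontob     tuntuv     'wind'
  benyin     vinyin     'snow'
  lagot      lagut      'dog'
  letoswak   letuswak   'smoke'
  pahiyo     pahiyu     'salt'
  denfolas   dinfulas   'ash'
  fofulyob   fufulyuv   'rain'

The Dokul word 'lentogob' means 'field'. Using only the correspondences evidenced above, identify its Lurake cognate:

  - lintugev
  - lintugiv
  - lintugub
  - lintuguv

lintuguv

benyin ~ vinyin, denfolas ~ dinfulas — Dokul e corresponds to Lurake i after a consonant, before a nasal.
lagot ~ lagut, letoswak ~ letuswak — Dokul o corresponds to Lurake u after a consonant, before a consonant other than r, m, n, p, b, f, v.
tontob ~ tuntuv, fofulyob ~ fufulyuv — Dokul o corresponds to Lurake u after a consonant, before a labial obstruent.
tontob ~ tuntuv, fofulyob ~ fufulyuv — Dokul b corresponds to Lurake v word-finally.
Applying these to Dokul 'lentogob':
  lentogob → lintogob   (e→i after a consonant, before a nasal)
  lintogob → lintugob   (o→u after a consonant, before a consonant other than r, m, n, p, b, f, v)
  lintugob → lintugub   (o→u after a consonant, before a labial obstruent)
  lintugub → lintuguv   (b→v word-finally)
So the Lurake cognate is 'lintuguv'.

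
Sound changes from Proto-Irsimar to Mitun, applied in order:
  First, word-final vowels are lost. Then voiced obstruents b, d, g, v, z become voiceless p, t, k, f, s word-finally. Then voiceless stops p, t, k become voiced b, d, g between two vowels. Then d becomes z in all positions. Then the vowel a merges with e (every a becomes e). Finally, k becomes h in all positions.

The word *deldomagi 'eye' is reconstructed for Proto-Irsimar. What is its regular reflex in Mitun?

Mitun: *deldomagi
  deldomagi → deldomag   [apocope]
  deldomag → deldomak   [final devoicing]
  deldomak (rule 3 does not apply)
  deldomak → zelzomak   [unconditioned shift]
  zelzomak → zelzomek   [vowel merger]
  zelzomek → zelzomeh   [unconditioned shift]
  giving Mitun zelzomeh.

zelzomeh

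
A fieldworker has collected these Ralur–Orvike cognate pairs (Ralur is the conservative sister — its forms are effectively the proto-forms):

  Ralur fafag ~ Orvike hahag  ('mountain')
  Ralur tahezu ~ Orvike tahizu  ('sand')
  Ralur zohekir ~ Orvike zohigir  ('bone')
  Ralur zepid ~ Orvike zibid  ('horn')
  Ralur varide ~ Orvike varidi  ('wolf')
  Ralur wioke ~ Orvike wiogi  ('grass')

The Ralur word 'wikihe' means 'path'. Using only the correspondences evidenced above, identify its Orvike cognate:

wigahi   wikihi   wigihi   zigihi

wigihi

zohekir ~ zohigir — Ralur k corresponds to Orvike g between vowels (before a front vowel).
varide ~ varidi, wioke ~ wiogi — Ralur e corresponds to Orvike i word-finally.
Applying these to Ralur 'wikihe':
  wikihe → wigihe   (k→g between vowels (before a front vowel))
  wigihe → wigihi   (e→i word-finally)
So the Orvike cognate is 'wigihi'.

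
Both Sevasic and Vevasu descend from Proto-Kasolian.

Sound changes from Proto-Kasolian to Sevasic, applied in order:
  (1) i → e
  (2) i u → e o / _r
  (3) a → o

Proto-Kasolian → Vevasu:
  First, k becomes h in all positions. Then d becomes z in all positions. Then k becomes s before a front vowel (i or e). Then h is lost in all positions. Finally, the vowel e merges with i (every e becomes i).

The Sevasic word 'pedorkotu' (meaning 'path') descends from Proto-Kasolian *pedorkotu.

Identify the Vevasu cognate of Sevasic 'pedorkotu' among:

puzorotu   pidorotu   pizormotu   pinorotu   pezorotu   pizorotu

pizorotu

Vevasu: start from *pedorkotu.
  rule 1 (unconditioned shift): pedorkotu → pedorhotu
  rule 2 (unconditioned shift): pedorhotu → pezorhotu
  rule 3: no change — pezorhotu
  rule 4 (h-loss): pezorhotu → pezorotu
  rule 5 (vowel merger): pezorotu → pizorotu
  ⇒ Vevasu pizorotu
Only 'pizorotu' matches the regular Vevasu development of *pedorkotu.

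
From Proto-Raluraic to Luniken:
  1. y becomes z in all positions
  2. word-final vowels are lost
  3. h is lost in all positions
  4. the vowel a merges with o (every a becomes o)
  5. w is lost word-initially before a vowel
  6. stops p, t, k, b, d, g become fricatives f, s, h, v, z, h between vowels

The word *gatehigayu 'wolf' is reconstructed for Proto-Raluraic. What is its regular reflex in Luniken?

Luniken: *gatehigayu
  gatehigayu → gatehigazu   [unconditioned shift]
  gatehigazu → gatehigaz   [apocope]
  gatehigaz → gateigaz   [h-loss]
  gateigaz → goteigoz   [vowel merger]
  goteigoz (rule 5 does not apply)
  goteigoz → goseihoz   [intervocalic lenition]
  giving Luniken goseihoz.

goseihoz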